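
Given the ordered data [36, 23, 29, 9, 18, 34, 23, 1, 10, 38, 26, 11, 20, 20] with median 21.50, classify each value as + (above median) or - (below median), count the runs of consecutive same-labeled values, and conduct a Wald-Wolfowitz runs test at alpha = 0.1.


Step 1: Compute median = 21.50; label A = above, B = below.
Labels in order: AAABBAABBAABBB  (n_A = 7, n_B = 7)
Step 2: Count runs R = 6.
Step 3: Under H0 (random ordering), E[R] = 2*n_A*n_B/(n_A+n_B) + 1 = 2*7*7/14 + 1 = 8.0000.
        Var[R] = 2*n_A*n_B*(2*n_A*n_B - n_A - n_B) / ((n_A+n_B)^2 * (n_A+n_B-1)) = 8232/2548 = 3.2308.
        SD[R] = 1.7974.
Step 4: Continuity-corrected z = (R + 0.5 - E[R]) / SD[R] = (6 + 0.5 - 8.0000) / 1.7974 = -0.8345.
Step 5: Two-sided p-value via normal approximation = 2*(1 - Phi(|z|)) = 0.403986.
Step 6: alpha = 0.1. fail to reject H0.

R = 6, z = -0.8345, p = 0.403986, fail to reject H0.


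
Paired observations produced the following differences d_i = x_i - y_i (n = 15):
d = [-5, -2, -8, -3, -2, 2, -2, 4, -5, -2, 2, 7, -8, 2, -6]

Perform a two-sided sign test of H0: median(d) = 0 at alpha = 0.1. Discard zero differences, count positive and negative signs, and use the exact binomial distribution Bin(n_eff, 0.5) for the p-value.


Step 1: Discard zero differences. Original n = 15; n_eff = number of nonzero differences = 15.
Nonzero differences (with sign): -5, -2, -8, -3, -2, +2, -2, +4, -5, -2, +2, +7, -8, +2, -6
Step 2: Count signs: positive = 5, negative = 10.
Step 3: Under H0: P(positive) = 0.5, so the number of positives S ~ Bin(15, 0.5).
Step 4: Two-sided exact p-value = sum of Bin(15,0.5) probabilities at or below the observed probability = 0.301758.
Step 5: alpha = 0.1. fail to reject H0.

n_eff = 15, pos = 5, neg = 10, p = 0.301758, fail to reject H0.


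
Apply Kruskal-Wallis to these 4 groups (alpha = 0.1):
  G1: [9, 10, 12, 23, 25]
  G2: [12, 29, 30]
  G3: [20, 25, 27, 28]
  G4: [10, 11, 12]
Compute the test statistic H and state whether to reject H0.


Step 1: Combine all N = 15 observations and assign midranks.
sorted (value, group, rank): (9,G1,1), (10,G1,2.5), (10,G4,2.5), (11,G4,4), (12,G1,6), (12,G2,6), (12,G4,6), (20,G3,8), (23,G1,9), (25,G1,10.5), (25,G3,10.5), (27,G3,12), (28,G3,13), (29,G2,14), (30,G2,15)
Step 2: Sum ranks within each group.
R_1 = 29 (n_1 = 5)
R_2 = 35 (n_2 = 3)
R_3 = 43.5 (n_3 = 4)
R_4 = 12.5 (n_4 = 3)
Step 3: H = 12/(N(N+1)) * sum(R_i^2/n_i) - 3(N+1)
     = 12/(15*16) * (29^2/5 + 35^2/3 + 43.5^2/4 + 12.5^2/3) - 3*16
     = 0.050000 * 1101.68 - 48
     = 7.083958.
Step 4: Ties present; correction factor C = 1 - 36/(15^3 - 15) = 0.989286. Corrected H = 7.083958 / 0.989286 = 7.160680.
Step 5: Under H0, H ~ chi^2(3); p-value = 0.066949.
Step 6: alpha = 0.1. reject H0.

H = 7.1607, df = 3, p = 0.066949, reject H0.


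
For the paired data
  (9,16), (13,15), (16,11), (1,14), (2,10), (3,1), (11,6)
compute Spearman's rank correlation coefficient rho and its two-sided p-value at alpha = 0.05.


Step 1: Rank x and y separately (midranks; no ties here).
rank(x): 9->4, 13->6, 16->7, 1->1, 2->2, 3->3, 11->5
rank(y): 16->7, 15->6, 11->4, 14->5, 10->3, 1->1, 6->2
Step 2: d_i = R_x(i) - R_y(i); compute d_i^2.
  (4-7)^2=9, (6-6)^2=0, (7-4)^2=9, (1-5)^2=16, (2-3)^2=1, (3-1)^2=4, (5-2)^2=9
sum(d^2) = 48.
Step 3: rho = 1 - 6*48 / (7*(7^2 - 1)) = 1 - 288/336 = 0.142857.
Step 4: Under H0, t = rho * sqrt((n-2)/(1-rho^2)) = 0.3227 ~ t(5).
Step 5: Two-sided p-value from the t-distribution with 5 df = 0.759945.
Step 6: alpha = 0.05. fail to reject H0.

rho = 0.1429, p = 0.759945, fail to reject H0 at alpha = 0.05.


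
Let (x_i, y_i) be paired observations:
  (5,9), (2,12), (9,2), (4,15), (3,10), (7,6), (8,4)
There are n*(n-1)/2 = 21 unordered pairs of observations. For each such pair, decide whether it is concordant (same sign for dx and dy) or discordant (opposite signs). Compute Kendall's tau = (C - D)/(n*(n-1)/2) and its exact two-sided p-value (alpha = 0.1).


Step 1: Enumerate the 21 unordered pairs (i,j) with i<j and classify each by sign(x_j-x_i) * sign(y_j-y_i).
  (1,2):dx=-3,dy=+3->D; (1,3):dx=+4,dy=-7->D; (1,4):dx=-1,dy=+6->D; (1,5):dx=-2,dy=+1->D
  (1,6):dx=+2,dy=-3->D; (1,7):dx=+3,dy=-5->D; (2,3):dx=+7,dy=-10->D; (2,4):dx=+2,dy=+3->C
  (2,5):dx=+1,dy=-2->D; (2,6):dx=+5,dy=-6->D; (2,7):dx=+6,dy=-8->D; (3,4):dx=-5,dy=+13->D
  (3,5):dx=-6,dy=+8->D; (3,6):dx=-2,dy=+4->D; (3,7):dx=-1,dy=+2->D; (4,5):dx=-1,dy=-5->C
  (4,6):dx=+3,dy=-9->D; (4,7):dx=+4,dy=-11->D; (5,6):dx=+4,dy=-4->D; (5,7):dx=+5,dy=-6->D
  (6,7):dx=+1,dy=-2->D
Step 2: C = 2, D = 19, total pairs = 21.
Step 3: tau = (C - D)/(n(n-1)/2) = (2 - 19)/21 = -0.809524.
Step 4: Exact two-sided p-value (enumerate n! = 5040 permutations of y under H0): p = 0.010714.
Step 5: alpha = 0.1. reject H0.

tau_b = -0.8095 (C=2, D=19), p = 0.010714, reject H0.


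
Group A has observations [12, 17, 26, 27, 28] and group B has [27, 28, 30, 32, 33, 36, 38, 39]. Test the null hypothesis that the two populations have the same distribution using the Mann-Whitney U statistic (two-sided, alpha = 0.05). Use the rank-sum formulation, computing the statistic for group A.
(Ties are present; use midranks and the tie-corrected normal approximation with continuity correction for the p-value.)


Step 1: Combine and sort all 13 observations; assign midranks.
sorted (value, group): (12,X), (17,X), (26,X), (27,X), (27,Y), (28,X), (28,Y), (30,Y), (32,Y), (33,Y), (36,Y), (38,Y), (39,Y)
ranks: 12->1, 17->2, 26->3, 27->4.5, 27->4.5, 28->6.5, 28->6.5, 30->8, 32->9, 33->10, 36->11, 38->12, 39->13
Step 2: Rank sum for X: R1 = 1 + 2 + 3 + 4.5 + 6.5 = 17.
Step 3: U_X = R1 - n1(n1+1)/2 = 17 - 5*6/2 = 17 - 15 = 2.
       U_Y = n1*n2 - U_X = 40 - 2 = 38.
Step 4: Ties are present, so use the tie-corrected normal approximation (with continuity correction) for the p-value.
Step 5: p-value = 0.010205; compare to alpha = 0.05. reject H0.

U_X = 2, p = 0.010205, reject H0 at alpha = 0.05.


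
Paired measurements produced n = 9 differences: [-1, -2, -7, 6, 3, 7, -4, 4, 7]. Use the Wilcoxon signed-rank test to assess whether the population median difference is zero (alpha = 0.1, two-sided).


Step 1: Drop any zero differences (none here) and take |d_i|.
|d| = [1, 2, 7, 6, 3, 7, 4, 4, 7]
Step 2: Midrank |d_i| (ties get averaged ranks).
ranks: |1|->1, |2|->2, |7|->8, |6|->6, |3|->3, |7|->8, |4|->4.5, |4|->4.5, |7|->8
Step 3: Attach original signs; sum ranks with positive sign and with negative sign.
W+ = 6 + 3 + 8 + 4.5 + 8 = 29.5
W- = 1 + 2 + 8 + 4.5 = 15.5
(Check: W+ + W- = 45 should equal n(n+1)/2 = 45.)
Step 4: Test statistic W = min(W+, W-) = 15.5.
Step 5: Ties in |d|, so use the tie-corrected normal approximation.
        E[W] = n(n+1)/4 = 9*10/4 = 22.5.
        Tie groups: |d|=4 (t=2), |d|=7 (t=3); sum(t^3 - t) = 30.
        Var[W] = n(n+1)(2n+1)/24 - sum(t^3-t)/48 = 1710/24 - 30/48 = 70.625.
        z = (W - E[W]) / sqrt(Var[W]) = (15.5 - 22.5) / 8.4039 = -0.8329.
        Two-sided p = 2*Phi(z) = 0.404873.
Step 6: alpha = 0.1. fail to reject H0.

W+ = 29.5, W- = 15.5, W = min = 15.5, p = 0.404873, fail to reject H0.


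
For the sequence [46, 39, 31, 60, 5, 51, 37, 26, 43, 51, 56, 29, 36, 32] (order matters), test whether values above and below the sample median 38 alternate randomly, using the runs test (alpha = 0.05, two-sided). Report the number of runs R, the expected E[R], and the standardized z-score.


Step 1: Compute median = 38; label A = above, B = below.
Labels in order: AABABABBAAABBB  (n_A = 7, n_B = 7)
Step 2: Count runs R = 8.
Step 3: Under H0 (random ordering), E[R] = 2*n_A*n_B/(n_A+n_B) + 1 = 2*7*7/14 + 1 = 8.0000.
        Var[R] = 2*n_A*n_B*(2*n_A*n_B - n_A - n_B) / ((n_A+n_B)^2 * (n_A+n_B-1)) = 8232/2548 = 3.2308.
        SD[R] = 1.7974.
Step 4: R = E[R], so z = 0 with no continuity correction.
Step 5: Two-sided p-value via normal approximation = 2*(1 - Phi(|z|)) = 1.000000.
Step 6: alpha = 0.05. fail to reject H0.

R = 8, z = 0.0000, p = 1.000000, fail to reject H0.


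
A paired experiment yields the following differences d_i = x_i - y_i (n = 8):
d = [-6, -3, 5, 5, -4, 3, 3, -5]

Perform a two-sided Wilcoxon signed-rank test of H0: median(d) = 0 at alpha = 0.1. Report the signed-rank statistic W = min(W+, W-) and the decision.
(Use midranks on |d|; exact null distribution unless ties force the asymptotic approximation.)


Step 1: Drop any zero differences (none here) and take |d_i|.
|d| = [6, 3, 5, 5, 4, 3, 3, 5]
Step 2: Midrank |d_i| (ties get averaged ranks).
ranks: |6|->8, |3|->2, |5|->6, |5|->6, |4|->4, |3|->2, |3|->2, |5|->6
Step 3: Attach original signs; sum ranks with positive sign and with negative sign.
W+ = 6 + 6 + 2 + 2 = 16
W- = 8 + 2 + 4 + 6 = 20
(Check: W+ + W- = 36 should equal n(n+1)/2 = 36.)
Step 4: Test statistic W = min(W+, W-) = 16.
Step 5: Ties in |d|, so use the tie-corrected normal approximation.
        E[W] = n(n+1)/4 = 8*9/4 = 18.
        Tie groups: |d|=3 (t=3), |d|=5 (t=3); sum(t^3 - t) = 48.
        Var[W] = n(n+1)(2n+1)/24 - sum(t^3-t)/48 = 1224/24 - 48/48 = 50.
        z = (W - E[W]) / sqrt(Var[W]) = (16 - 18) / 7.0711 = -0.2828.
        Two-sided p = 2*Phi(z) = 0.777297.
Step 6: alpha = 0.1. fail to reject H0.

W+ = 16, W- = 20, W = min = 16, p = 0.777297, fail to reject H0.


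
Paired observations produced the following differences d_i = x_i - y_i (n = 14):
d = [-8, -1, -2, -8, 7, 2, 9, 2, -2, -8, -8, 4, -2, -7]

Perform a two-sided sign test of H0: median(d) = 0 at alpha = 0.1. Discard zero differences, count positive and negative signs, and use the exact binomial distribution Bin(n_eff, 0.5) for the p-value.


Step 1: Discard zero differences. Original n = 14; n_eff = number of nonzero differences = 14.
Nonzero differences (with sign): -8, -1, -2, -8, +7, +2, +9, +2, -2, -8, -8, +4, -2, -7
Step 2: Count signs: positive = 5, negative = 9.
Step 3: Under H0: P(positive) = 0.5, so the number of positives S ~ Bin(14, 0.5).
Step 4: Two-sided exact p-value = sum of Bin(14,0.5) probabilities at or below the observed probability = 0.423950.
Step 5: alpha = 0.1. fail to reject H0.

n_eff = 14, pos = 5, neg = 9, p = 0.423950, fail to reject H0.


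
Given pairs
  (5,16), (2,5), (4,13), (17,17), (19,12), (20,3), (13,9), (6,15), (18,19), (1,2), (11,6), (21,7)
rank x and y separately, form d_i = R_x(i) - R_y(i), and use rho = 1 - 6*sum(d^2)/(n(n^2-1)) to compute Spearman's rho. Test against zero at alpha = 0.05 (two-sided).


Step 1: Rank x and y separately (midranks; no ties here).
rank(x): 5->4, 2->2, 4->3, 17->8, 19->10, 20->11, 13->7, 6->5, 18->9, 1->1, 11->6, 21->12
rank(y): 16->10, 5->3, 13->8, 17->11, 12->7, 3->2, 9->6, 15->9, 19->12, 2->1, 6->4, 7->5
Step 2: d_i = R_x(i) - R_y(i); compute d_i^2.
  (4-10)^2=36, (2-3)^2=1, (3-8)^2=25, (8-11)^2=9, (10-7)^2=9, (11-2)^2=81, (7-6)^2=1, (5-9)^2=16, (9-12)^2=9, (1-1)^2=0, (6-4)^2=4, (12-5)^2=49
sum(d^2) = 240.
Step 3: rho = 1 - 6*240 / (12*(12^2 - 1)) = 1 - 1440/1716 = 0.160839.
Step 4: Under H0, t = rho * sqrt((n-2)/(1-rho^2)) = 0.5153 ~ t(10).
Step 5: Two-sided p-value from the t-distribution with 10 df = 0.617523.
Step 6: alpha = 0.05. fail to reject H0.

rho = 0.1608, p = 0.617523, fail to reject H0 at alpha = 0.05.


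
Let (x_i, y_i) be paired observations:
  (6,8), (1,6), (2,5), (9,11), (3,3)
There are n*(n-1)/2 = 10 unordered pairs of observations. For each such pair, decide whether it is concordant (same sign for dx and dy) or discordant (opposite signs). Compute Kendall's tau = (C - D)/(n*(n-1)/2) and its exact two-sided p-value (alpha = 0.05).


Step 1: Enumerate the 10 unordered pairs (i,j) with i<j and classify each by sign(x_j-x_i) * sign(y_j-y_i).
  (1,2):dx=-5,dy=-2->C; (1,3):dx=-4,dy=-3->C; (1,4):dx=+3,dy=+3->C; (1,5):dx=-3,dy=-5->C
  (2,3):dx=+1,dy=-1->D; (2,4):dx=+8,dy=+5->C; (2,5):dx=+2,dy=-3->D; (3,4):dx=+7,dy=+6->C
  (3,5):dx=+1,dy=-2->D; (4,5):dx=-6,dy=-8->C
Step 2: C = 7, D = 3, total pairs = 10.
Step 3: tau = (C - D)/(n(n-1)/2) = (7 - 3)/10 = 0.400000.
Step 4: Exact two-sided p-value (enumerate n! = 120 permutations of y under H0): p = 0.483333.
Step 5: alpha = 0.05. fail to reject H0.

tau_b = 0.4000 (C=7, D=3), p = 0.483333, fail to reject H0.


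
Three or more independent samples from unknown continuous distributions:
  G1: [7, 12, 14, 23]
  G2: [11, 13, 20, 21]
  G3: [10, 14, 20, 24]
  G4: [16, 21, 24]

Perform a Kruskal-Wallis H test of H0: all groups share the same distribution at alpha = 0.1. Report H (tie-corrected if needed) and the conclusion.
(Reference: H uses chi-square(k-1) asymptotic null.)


Step 1: Combine all N = 15 observations and assign midranks.
sorted (value, group, rank): (7,G1,1), (10,G3,2), (11,G2,3), (12,G1,4), (13,G2,5), (14,G1,6.5), (14,G3,6.5), (16,G4,8), (20,G2,9.5), (20,G3,9.5), (21,G2,11.5), (21,G4,11.5), (23,G1,13), (24,G3,14.5), (24,G4,14.5)
Step 2: Sum ranks within each group.
R_1 = 24.5 (n_1 = 4)
R_2 = 29 (n_2 = 4)
R_3 = 32.5 (n_3 = 4)
R_4 = 34 (n_4 = 3)
Step 3: H = 12/(N(N+1)) * sum(R_i^2/n_i) - 3(N+1)
     = 12/(15*16) * (24.5^2/4 + 29^2/4 + 32.5^2/4 + 34^2/3) - 3*16
     = 0.050000 * 1009.71 - 48
     = 2.485417.
Step 4: Ties present; correction factor C = 1 - 24/(15^3 - 15) = 0.992857. Corrected H = 2.485417 / 0.992857 = 2.503297.
Step 5: Under H0, H ~ chi^2(3); p-value = 0.474695.
Step 6: alpha = 0.1. fail to reject H0.

H = 2.5033, df = 3, p = 0.474695, fail to reject H0.


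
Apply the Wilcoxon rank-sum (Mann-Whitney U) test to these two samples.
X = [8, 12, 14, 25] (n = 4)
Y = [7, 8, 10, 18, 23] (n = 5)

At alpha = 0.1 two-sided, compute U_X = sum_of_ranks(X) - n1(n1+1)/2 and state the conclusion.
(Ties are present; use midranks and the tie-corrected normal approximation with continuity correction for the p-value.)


Step 1: Combine and sort all 9 observations; assign midranks.
sorted (value, group): (7,Y), (8,X), (8,Y), (10,Y), (12,X), (14,X), (18,Y), (23,Y), (25,X)
ranks: 7->1, 8->2.5, 8->2.5, 10->4, 12->5, 14->6, 18->7, 23->8, 25->9
Step 2: Rank sum for X: R1 = 2.5 + 5 + 6 + 9 = 22.5.
Step 3: U_X = R1 - n1(n1+1)/2 = 22.5 - 4*5/2 = 22.5 - 10 = 12.5.
       U_Y = n1*n2 - U_X = 20 - 12.5 = 7.5.
Step 4: Ties are present, so use the tie-corrected normal approximation (with continuity correction) for the p-value.
Step 5: p-value = 0.622753; compare to alpha = 0.1. fail to reject H0.

U_X = 12.5, p = 0.622753, fail to reject H0 at alpha = 0.1.


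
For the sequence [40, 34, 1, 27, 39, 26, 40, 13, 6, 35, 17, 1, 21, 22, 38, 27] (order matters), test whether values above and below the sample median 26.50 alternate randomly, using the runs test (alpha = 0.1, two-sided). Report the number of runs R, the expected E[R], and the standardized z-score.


Step 1: Compute median = 26.50; label A = above, B = below.
Labels in order: AABAABABBABBBBAA  (n_A = 8, n_B = 8)
Step 2: Count runs R = 9.
Step 3: Under H0 (random ordering), E[R] = 2*n_A*n_B/(n_A+n_B) + 1 = 2*8*8/16 + 1 = 9.0000.
        Var[R] = 2*n_A*n_B*(2*n_A*n_B - n_A - n_B) / ((n_A+n_B)^2 * (n_A+n_B-1)) = 14336/3840 = 3.7333.
        SD[R] = 1.9322.
Step 4: R = E[R], so z = 0 with no continuity correction.
Step 5: Two-sided p-value via normal approximation = 2*(1 - Phi(|z|)) = 1.000000.
Step 6: alpha = 0.1. fail to reject H0.

R = 9, z = 0.0000, p = 1.000000, fail to reject H0.


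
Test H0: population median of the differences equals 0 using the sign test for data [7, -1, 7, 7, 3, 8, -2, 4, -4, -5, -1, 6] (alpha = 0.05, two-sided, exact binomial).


Step 1: Discard zero differences. Original n = 12; n_eff = number of nonzero differences = 12.
Nonzero differences (with sign): +7, -1, +7, +7, +3, +8, -2, +4, -4, -5, -1, +6
Step 2: Count signs: positive = 7, negative = 5.
Step 3: Under H0: P(positive) = 0.5, so the number of positives S ~ Bin(12, 0.5).
Step 4: Two-sided exact p-value = sum of Bin(12,0.5) probabilities at or below the observed probability = 0.774414.
Step 5: alpha = 0.05. fail to reject H0.

n_eff = 12, pos = 7, neg = 5, p = 0.774414, fail to reject H0.


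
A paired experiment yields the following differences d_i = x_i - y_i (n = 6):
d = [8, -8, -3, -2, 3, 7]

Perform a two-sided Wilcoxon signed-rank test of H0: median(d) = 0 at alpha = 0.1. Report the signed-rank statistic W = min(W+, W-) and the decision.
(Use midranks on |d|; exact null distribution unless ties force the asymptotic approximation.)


Step 1: Drop any zero differences (none here) and take |d_i|.
|d| = [8, 8, 3, 2, 3, 7]
Step 2: Midrank |d_i| (ties get averaged ranks).
ranks: |8|->5.5, |8|->5.5, |3|->2.5, |2|->1, |3|->2.5, |7|->4
Step 3: Attach original signs; sum ranks with positive sign and with negative sign.
W+ = 5.5 + 2.5 + 4 = 12
W- = 5.5 + 2.5 + 1 = 9
(Check: W+ + W- = 21 should equal n(n+1)/2 = 21.)
Step 4: Test statistic W = min(W+, W-) = 9.
Step 5: Ties in |d|, so use the tie-corrected normal approximation.
        E[W] = n(n+1)/4 = 6*7/4 = 10.5.
        Tie groups: |d|=3 (t=2), |d|=8 (t=2); sum(t^3 - t) = 12.
        Var[W] = n(n+1)(2n+1)/24 - sum(t^3-t)/48 = 546/24 - 12/48 = 22.5.
        z = (W - E[W]) / sqrt(Var[W]) = (9 - 10.5) / 4.7434 = -0.3162.
        Two-sided p = 2*Phi(z) = 0.751830.
Step 6: alpha = 0.1. fail to reject H0.

W+ = 12, W- = 9, W = min = 9, p = 0.751830, fail to reject H0.


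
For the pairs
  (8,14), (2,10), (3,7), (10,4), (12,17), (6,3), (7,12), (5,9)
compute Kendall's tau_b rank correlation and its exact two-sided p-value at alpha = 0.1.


Step 1: Enumerate the 28 unordered pairs (i,j) with i<j and classify each by sign(x_j-x_i) * sign(y_j-y_i).
  (1,2):dx=-6,dy=-4->C; (1,3):dx=-5,dy=-7->C; (1,4):dx=+2,dy=-10->D; (1,5):dx=+4,dy=+3->C
  (1,6):dx=-2,dy=-11->C; (1,7):dx=-1,dy=-2->C; (1,8):dx=-3,dy=-5->C; (2,3):dx=+1,dy=-3->D
  (2,4):dx=+8,dy=-6->D; (2,5):dx=+10,dy=+7->C; (2,6):dx=+4,dy=-7->D; (2,7):dx=+5,dy=+2->C
  (2,8):dx=+3,dy=-1->D; (3,4):dx=+7,dy=-3->D; (3,5):dx=+9,dy=+10->C; (3,6):dx=+3,dy=-4->D
  (3,7):dx=+4,dy=+5->C; (3,8):dx=+2,dy=+2->C; (4,5):dx=+2,dy=+13->C; (4,6):dx=-4,dy=-1->C
  (4,7):dx=-3,dy=+8->D; (4,8):dx=-5,dy=+5->D; (5,6):dx=-6,dy=-14->C; (5,7):dx=-5,dy=-5->C
  (5,8):dx=-7,dy=-8->C; (6,7):dx=+1,dy=+9->C; (6,8):dx=-1,dy=+6->D; (7,8):dx=-2,dy=-3->C
Step 2: C = 18, D = 10, total pairs = 28.
Step 3: tau = (C - D)/(n(n-1)/2) = (18 - 10)/28 = 0.285714.
Step 4: Exact two-sided p-value (enumerate n! = 40320 permutations of y under H0): p = 0.398760.
Step 5: alpha = 0.1. fail to reject H0.

tau_b = 0.2857 (C=18, D=10), p = 0.398760, fail to reject H0.


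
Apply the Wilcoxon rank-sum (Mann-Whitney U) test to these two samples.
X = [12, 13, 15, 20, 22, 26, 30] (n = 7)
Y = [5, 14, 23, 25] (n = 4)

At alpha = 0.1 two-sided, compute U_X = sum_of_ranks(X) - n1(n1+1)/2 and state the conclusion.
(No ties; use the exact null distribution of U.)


Step 1: Combine and sort all 11 observations; assign midranks.
sorted (value, group): (5,Y), (12,X), (13,X), (14,Y), (15,X), (20,X), (22,X), (23,Y), (25,Y), (26,X), (30,X)
ranks: 5->1, 12->2, 13->3, 14->4, 15->5, 20->6, 22->7, 23->8, 25->9, 26->10, 30->11
Step 2: Rank sum for X: R1 = 2 + 3 + 5 + 6 + 7 + 10 + 11 = 44.
Step 3: U_X = R1 - n1(n1+1)/2 = 44 - 7*8/2 = 44 - 28 = 16.
       U_Y = n1*n2 - U_X = 28 - 16 = 12.
Step 4: No ties, so the exact null distribution of U (based on enumerating the C(11,7) = 330 equally likely rank assignments) gives the two-sided p-value.
Step 5: p-value = 0.787879; compare to alpha = 0.1. fail to reject H0.

U_X = 16, p = 0.787879, fail to reject H0 at alpha = 0.1.


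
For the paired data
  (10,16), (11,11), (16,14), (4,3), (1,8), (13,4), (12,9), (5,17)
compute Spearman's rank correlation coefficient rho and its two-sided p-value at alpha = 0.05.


Step 1: Rank x and y separately (midranks; no ties here).
rank(x): 10->4, 11->5, 16->8, 4->2, 1->1, 13->7, 12->6, 5->3
rank(y): 16->7, 11->5, 14->6, 3->1, 8->3, 4->2, 9->4, 17->8
Step 2: d_i = R_x(i) - R_y(i); compute d_i^2.
  (4-7)^2=9, (5-5)^2=0, (8-6)^2=4, (2-1)^2=1, (1-3)^2=4, (7-2)^2=25, (6-4)^2=4, (3-8)^2=25
sum(d^2) = 72.
Step 3: rho = 1 - 6*72 / (8*(8^2 - 1)) = 1 - 432/504 = 0.142857.
Step 4: Under H0, t = rho * sqrt((n-2)/(1-rho^2)) = 0.3536 ~ t(6).
Step 5: Two-sided p-value from the t-distribution with 6 df = 0.735765.
Step 6: alpha = 0.05. fail to reject H0.

rho = 0.1429, p = 0.735765, fail to reject H0 at alpha = 0.05.


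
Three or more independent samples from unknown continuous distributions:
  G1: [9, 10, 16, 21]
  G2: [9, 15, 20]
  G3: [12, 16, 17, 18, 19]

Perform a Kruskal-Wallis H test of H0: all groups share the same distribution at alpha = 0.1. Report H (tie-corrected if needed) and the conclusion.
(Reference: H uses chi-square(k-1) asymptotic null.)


Step 1: Combine all N = 12 observations and assign midranks.
sorted (value, group, rank): (9,G1,1.5), (9,G2,1.5), (10,G1,3), (12,G3,4), (15,G2,5), (16,G1,6.5), (16,G3,6.5), (17,G3,8), (18,G3,9), (19,G3,10), (20,G2,11), (21,G1,12)
Step 2: Sum ranks within each group.
R_1 = 23 (n_1 = 4)
R_2 = 17.5 (n_2 = 3)
R_3 = 37.5 (n_3 = 5)
Step 3: H = 12/(N(N+1)) * sum(R_i^2/n_i) - 3(N+1)
     = 12/(12*13) * (23^2/4 + 17.5^2/3 + 37.5^2/5) - 3*13
     = 0.076923 * 515.583 - 39
     = 0.660256.
Step 4: Ties present; correction factor C = 1 - 12/(12^3 - 12) = 0.993007. Corrected H = 0.660256 / 0.993007 = 0.664906.
Step 5: Under H0, H ~ chi^2(2); p-value = 0.717162.
Step 6: alpha = 0.1. fail to reject H0.

H = 0.6649, df = 2, p = 0.717162, fail to reject H0.


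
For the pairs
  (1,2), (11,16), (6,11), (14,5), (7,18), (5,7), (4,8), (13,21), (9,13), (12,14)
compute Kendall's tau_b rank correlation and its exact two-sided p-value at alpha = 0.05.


Step 1: Enumerate the 45 unordered pairs (i,j) with i<j and classify each by sign(x_j-x_i) * sign(y_j-y_i).
  (1,2):dx=+10,dy=+14->C; (1,3):dx=+5,dy=+9->C; (1,4):dx=+13,dy=+3->C; (1,5):dx=+6,dy=+16->C
  (1,6):dx=+4,dy=+5->C; (1,7):dx=+3,dy=+6->C; (1,8):dx=+12,dy=+19->C; (1,9):dx=+8,dy=+11->C
  (1,10):dx=+11,dy=+12->C; (2,3):dx=-5,dy=-5->C; (2,4):dx=+3,dy=-11->D; (2,5):dx=-4,dy=+2->D
  (2,6):dx=-6,dy=-9->C; (2,7):dx=-7,dy=-8->C; (2,8):dx=+2,dy=+5->C; (2,9):dx=-2,dy=-3->C
  (2,10):dx=+1,dy=-2->D; (3,4):dx=+8,dy=-6->D; (3,5):dx=+1,dy=+7->C; (3,6):dx=-1,dy=-4->C
  (3,7):dx=-2,dy=-3->C; (3,8):dx=+7,dy=+10->C; (3,9):dx=+3,dy=+2->C; (3,10):dx=+6,dy=+3->C
  (4,5):dx=-7,dy=+13->D; (4,6):dx=-9,dy=+2->D; (4,7):dx=-10,dy=+3->D; (4,8):dx=-1,dy=+16->D
  (4,9):dx=-5,dy=+8->D; (4,10):dx=-2,dy=+9->D; (5,6):dx=-2,dy=-11->C; (5,7):dx=-3,dy=-10->C
  (5,8):dx=+6,dy=+3->C; (5,9):dx=+2,dy=-5->D; (5,10):dx=+5,dy=-4->D; (6,7):dx=-1,dy=+1->D
  (6,8):dx=+8,dy=+14->C; (6,9):dx=+4,dy=+6->C; (6,10):dx=+7,dy=+7->C; (7,8):dx=+9,dy=+13->C
  (7,9):dx=+5,dy=+5->C; (7,10):dx=+8,dy=+6->C; (8,9):dx=-4,dy=-8->C; (8,10):dx=-1,dy=-7->C
  (9,10):dx=+3,dy=+1->C
Step 2: C = 32, D = 13, total pairs = 45.
Step 3: tau = (C - D)/(n(n-1)/2) = (32 - 13)/45 = 0.422222.
Step 4: Exact two-sided p-value (enumerate n! = 3628800 permutations of y under H0): p = 0.108313.
Step 5: alpha = 0.05. fail to reject H0.

tau_b = 0.4222 (C=32, D=13), p = 0.108313, fail to reject H0.


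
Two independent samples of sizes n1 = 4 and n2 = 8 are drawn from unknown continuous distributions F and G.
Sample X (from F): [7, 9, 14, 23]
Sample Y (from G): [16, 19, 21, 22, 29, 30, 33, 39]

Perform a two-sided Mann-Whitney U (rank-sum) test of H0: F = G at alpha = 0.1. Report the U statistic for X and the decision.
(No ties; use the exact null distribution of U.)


Step 1: Combine and sort all 12 observations; assign midranks.
sorted (value, group): (7,X), (9,X), (14,X), (16,Y), (19,Y), (21,Y), (22,Y), (23,X), (29,Y), (30,Y), (33,Y), (39,Y)
ranks: 7->1, 9->2, 14->3, 16->4, 19->5, 21->6, 22->7, 23->8, 29->9, 30->10, 33->11, 39->12
Step 2: Rank sum for X: R1 = 1 + 2 + 3 + 8 = 14.
Step 3: U_X = R1 - n1(n1+1)/2 = 14 - 4*5/2 = 14 - 10 = 4.
       U_Y = n1*n2 - U_X = 32 - 4 = 28.
Step 4: No ties, so the exact null distribution of U (based on enumerating the C(12,4) = 495 equally likely rank assignments) gives the two-sided p-value.
Step 5: p-value = 0.048485; compare to alpha = 0.1. reject H0.

U_X = 4, p = 0.048485, reject H0 at alpha = 0.1.


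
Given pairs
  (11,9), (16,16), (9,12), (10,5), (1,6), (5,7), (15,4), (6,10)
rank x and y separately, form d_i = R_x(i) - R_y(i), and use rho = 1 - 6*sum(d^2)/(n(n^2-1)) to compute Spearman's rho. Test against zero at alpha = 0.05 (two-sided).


Step 1: Rank x and y separately (midranks; no ties here).
rank(x): 11->6, 16->8, 9->4, 10->5, 1->1, 5->2, 15->7, 6->3
rank(y): 9->5, 16->8, 12->7, 5->2, 6->3, 7->4, 4->1, 10->6
Step 2: d_i = R_x(i) - R_y(i); compute d_i^2.
  (6-5)^2=1, (8-8)^2=0, (4-7)^2=9, (5-2)^2=9, (1-3)^2=4, (2-4)^2=4, (7-1)^2=36, (3-6)^2=9
sum(d^2) = 72.
Step 3: rho = 1 - 6*72 / (8*(8^2 - 1)) = 1 - 432/504 = 0.142857.
Step 4: Under H0, t = rho * sqrt((n-2)/(1-rho^2)) = 0.3536 ~ t(6).
Step 5: Two-sided p-value from the t-distribution with 6 df = 0.735765.
Step 6: alpha = 0.05. fail to reject H0.

rho = 0.1429, p = 0.735765, fail to reject H0 at alpha = 0.05.


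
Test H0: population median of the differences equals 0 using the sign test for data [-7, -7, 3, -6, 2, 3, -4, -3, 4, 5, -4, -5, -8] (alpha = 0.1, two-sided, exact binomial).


Step 1: Discard zero differences. Original n = 13; n_eff = number of nonzero differences = 13.
Nonzero differences (with sign): -7, -7, +3, -6, +2, +3, -4, -3, +4, +5, -4, -5, -8
Step 2: Count signs: positive = 5, negative = 8.
Step 3: Under H0: P(positive) = 0.5, so the number of positives S ~ Bin(13, 0.5).
Step 4: Two-sided exact p-value = sum of Bin(13,0.5) probabilities at or below the observed probability = 0.581055.
Step 5: alpha = 0.1. fail to reject H0.

n_eff = 13, pos = 5, neg = 8, p = 0.581055, fail to reject H0.


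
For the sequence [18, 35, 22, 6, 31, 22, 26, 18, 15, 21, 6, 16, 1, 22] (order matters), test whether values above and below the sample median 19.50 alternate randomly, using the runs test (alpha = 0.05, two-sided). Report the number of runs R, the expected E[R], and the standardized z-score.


Step 1: Compute median = 19.50; label A = above, B = below.
Labels in order: BAABAAABBABBBA  (n_A = 7, n_B = 7)
Step 2: Count runs R = 8.
Step 3: Under H0 (random ordering), E[R] = 2*n_A*n_B/(n_A+n_B) + 1 = 2*7*7/14 + 1 = 8.0000.
        Var[R] = 2*n_A*n_B*(2*n_A*n_B - n_A - n_B) / ((n_A+n_B)^2 * (n_A+n_B-1)) = 8232/2548 = 3.2308.
        SD[R] = 1.7974.
Step 4: R = E[R], so z = 0 with no continuity correction.
Step 5: Two-sided p-value via normal approximation = 2*(1 - Phi(|z|)) = 1.000000.
Step 6: alpha = 0.05. fail to reject H0.

R = 8, z = 0.0000, p = 1.000000, fail to reject H0.


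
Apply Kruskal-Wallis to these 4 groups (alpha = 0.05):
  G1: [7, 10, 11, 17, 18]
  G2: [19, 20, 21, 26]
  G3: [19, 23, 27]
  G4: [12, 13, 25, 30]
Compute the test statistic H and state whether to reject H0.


Step 1: Combine all N = 16 observations and assign midranks.
sorted (value, group, rank): (7,G1,1), (10,G1,2), (11,G1,3), (12,G4,4), (13,G4,5), (17,G1,6), (18,G1,7), (19,G2,8.5), (19,G3,8.5), (20,G2,10), (21,G2,11), (23,G3,12), (25,G4,13), (26,G2,14), (27,G3,15), (30,G4,16)
Step 2: Sum ranks within each group.
R_1 = 19 (n_1 = 5)
R_2 = 43.5 (n_2 = 4)
R_3 = 35.5 (n_3 = 3)
R_4 = 38 (n_4 = 4)
Step 3: H = 12/(N(N+1)) * sum(R_i^2/n_i) - 3(N+1)
     = 12/(16*17) * (19^2/5 + 43.5^2/4 + 35.5^2/3 + 38^2/4) - 3*17
     = 0.044118 * 1326.35 - 51
     = 7.515257.
Step 4: Ties present; correction factor C = 1 - 6/(16^3 - 16) = 0.998529. Corrected H = 7.515257 / 0.998529 = 7.526325.
Step 5: Under H0, H ~ chi^2(3); p-value = 0.056886.
Step 6: alpha = 0.05. fail to reject H0.

H = 7.5263, df = 3, p = 0.056886, fail to reject H0.


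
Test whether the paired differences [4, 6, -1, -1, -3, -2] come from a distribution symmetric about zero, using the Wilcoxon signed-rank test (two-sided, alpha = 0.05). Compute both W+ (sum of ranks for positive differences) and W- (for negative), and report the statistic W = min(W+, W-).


Step 1: Drop any zero differences (none here) and take |d_i|.
|d| = [4, 6, 1, 1, 3, 2]
Step 2: Midrank |d_i| (ties get averaged ranks).
ranks: |4|->5, |6|->6, |1|->1.5, |1|->1.5, |3|->4, |2|->3
Step 3: Attach original signs; sum ranks with positive sign and with negative sign.
W+ = 5 + 6 = 11
W- = 1.5 + 1.5 + 4 + 3 = 10
(Check: W+ + W- = 21 should equal n(n+1)/2 = 21.)
Step 4: Test statistic W = min(W+, W-) = 10.
Step 5: Ties in |d|, so use the tie-corrected normal approximation.
        E[W] = n(n+1)/4 = 6*7/4 = 10.5.
        Tie groups: |d|=1 (t=2); sum(t^3 - t) = 6.
        Var[W] = n(n+1)(2n+1)/24 - sum(t^3-t)/48 = 546/24 - 6/48 = 22.625.
        z = (W - E[W]) / sqrt(Var[W]) = (10 - 10.5) / 4.7566 = -0.1051.
        Two-sided p = 2*Phi(z) = 0.916282.
Step 6: alpha = 0.05. fail to reject H0.

W+ = 11, W- = 10, W = min = 10, p = 0.916282, fail to reject H0.


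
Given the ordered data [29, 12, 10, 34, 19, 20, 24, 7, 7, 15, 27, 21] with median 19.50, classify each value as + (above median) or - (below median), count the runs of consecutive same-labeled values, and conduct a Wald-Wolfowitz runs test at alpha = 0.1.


Step 1: Compute median = 19.50; label A = above, B = below.
Labels in order: ABBABAABBBAA  (n_A = 6, n_B = 6)
Step 2: Count runs R = 7.
Step 3: Under H0 (random ordering), E[R] = 2*n_A*n_B/(n_A+n_B) + 1 = 2*6*6/12 + 1 = 7.0000.
        Var[R] = 2*n_A*n_B*(2*n_A*n_B - n_A - n_B) / ((n_A+n_B)^2 * (n_A+n_B-1)) = 4320/1584 = 2.7273.
        SD[R] = 1.6514.
Step 4: R = E[R], so z = 0 with no continuity correction.
Step 5: Two-sided p-value via normal approximation = 2*(1 - Phi(|z|)) = 1.000000.
Step 6: alpha = 0.1. fail to reject H0.

R = 7, z = 0.0000, p = 1.000000, fail to reject H0.


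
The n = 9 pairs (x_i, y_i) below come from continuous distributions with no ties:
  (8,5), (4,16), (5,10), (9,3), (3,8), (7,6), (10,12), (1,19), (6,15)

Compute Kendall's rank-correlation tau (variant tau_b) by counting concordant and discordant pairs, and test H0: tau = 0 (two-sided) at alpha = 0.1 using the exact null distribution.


Step 1: Enumerate the 36 unordered pairs (i,j) with i<j and classify each by sign(x_j-x_i) * sign(y_j-y_i).
  (1,2):dx=-4,dy=+11->D; (1,3):dx=-3,dy=+5->D; (1,4):dx=+1,dy=-2->D; (1,5):dx=-5,dy=+3->D
  (1,6):dx=-1,dy=+1->D; (1,7):dx=+2,dy=+7->C; (1,8):dx=-7,dy=+14->D; (1,9):dx=-2,dy=+10->D
  (2,3):dx=+1,dy=-6->D; (2,4):dx=+5,dy=-13->D; (2,5):dx=-1,dy=-8->C; (2,6):dx=+3,dy=-10->D
  (2,7):dx=+6,dy=-4->D; (2,8):dx=-3,dy=+3->D; (2,9):dx=+2,dy=-1->D; (3,4):dx=+4,dy=-7->D
  (3,5):dx=-2,dy=-2->C; (3,6):dx=+2,dy=-4->D; (3,7):dx=+5,dy=+2->C; (3,8):dx=-4,dy=+9->D
  (3,9):dx=+1,dy=+5->C; (4,5):dx=-6,dy=+5->D; (4,6):dx=-2,dy=+3->D; (4,7):dx=+1,dy=+9->C
  (4,8):dx=-8,dy=+16->D; (4,9):dx=-3,dy=+12->D; (5,6):dx=+4,dy=-2->D; (5,7):dx=+7,dy=+4->C
  (5,8):dx=-2,dy=+11->D; (5,9):dx=+3,dy=+7->C; (6,7):dx=+3,dy=+6->C; (6,8):dx=-6,dy=+13->D
  (6,9):dx=-1,dy=+9->D; (7,8):dx=-9,dy=+7->D; (7,9):dx=-4,dy=+3->D; (8,9):dx=+5,dy=-4->D
Step 2: C = 9, D = 27, total pairs = 36.
Step 3: tau = (C - D)/(n(n-1)/2) = (9 - 27)/36 = -0.500000.
Step 4: Exact two-sided p-value (enumerate n! = 362880 permutations of y under H0): p = 0.075176.
Step 5: alpha = 0.1. reject H0.

tau_b = -0.5000 (C=9, D=27), p = 0.075176, reject H0.


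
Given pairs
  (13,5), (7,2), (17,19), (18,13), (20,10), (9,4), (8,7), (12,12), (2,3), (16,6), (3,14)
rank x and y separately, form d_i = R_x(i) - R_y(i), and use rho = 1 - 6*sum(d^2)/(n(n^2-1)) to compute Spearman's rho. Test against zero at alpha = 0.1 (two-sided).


Step 1: Rank x and y separately (midranks; no ties here).
rank(x): 13->7, 7->3, 17->9, 18->10, 20->11, 9->5, 8->4, 12->6, 2->1, 16->8, 3->2
rank(y): 5->4, 2->1, 19->11, 13->9, 10->7, 4->3, 7->6, 12->8, 3->2, 6->5, 14->10
Step 2: d_i = R_x(i) - R_y(i); compute d_i^2.
  (7-4)^2=9, (3-1)^2=4, (9-11)^2=4, (10-9)^2=1, (11-7)^2=16, (5-3)^2=4, (4-6)^2=4, (6-8)^2=4, (1-2)^2=1, (8-5)^2=9, (2-10)^2=64
sum(d^2) = 120.
Step 3: rho = 1 - 6*120 / (11*(11^2 - 1)) = 1 - 720/1320 = 0.454545.
Step 4: Under H0, t = rho * sqrt((n-2)/(1-rho^2)) = 1.5309 ~ t(9).
Step 5: Two-sided p-value from the t-distribution with 9 df = 0.160145.
Step 6: alpha = 0.1. fail to reject H0.

rho = 0.4545, p = 0.160145, fail to reject H0 at alpha = 0.1.


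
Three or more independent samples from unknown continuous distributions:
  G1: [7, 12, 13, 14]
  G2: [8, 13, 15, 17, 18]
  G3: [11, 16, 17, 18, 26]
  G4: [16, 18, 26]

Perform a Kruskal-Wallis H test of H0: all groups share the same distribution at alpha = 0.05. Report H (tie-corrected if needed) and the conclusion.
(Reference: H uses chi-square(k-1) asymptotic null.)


Step 1: Combine all N = 17 observations and assign midranks.
sorted (value, group, rank): (7,G1,1), (8,G2,2), (11,G3,3), (12,G1,4), (13,G1,5.5), (13,G2,5.5), (14,G1,7), (15,G2,8), (16,G3,9.5), (16,G4,9.5), (17,G2,11.5), (17,G3,11.5), (18,G2,14), (18,G3,14), (18,G4,14), (26,G3,16.5), (26,G4,16.5)
Step 2: Sum ranks within each group.
R_1 = 17.5 (n_1 = 4)
R_2 = 41 (n_2 = 5)
R_3 = 54.5 (n_3 = 5)
R_4 = 40 (n_4 = 3)
Step 3: H = 12/(N(N+1)) * sum(R_i^2/n_i) - 3(N+1)
     = 12/(17*18) * (17.5^2/4 + 41^2/5 + 54.5^2/5 + 40^2/3) - 3*18
     = 0.039216 * 1540.15 - 54
     = 6.397876.
Step 4: Ties present; correction factor C = 1 - 48/(17^3 - 17) = 0.990196. Corrected H = 6.397876 / 0.990196 = 6.461221.
Step 5: Under H0, H ~ chi^2(3); p-value = 0.091204.
Step 6: alpha = 0.05. fail to reject H0.

H = 6.4612, df = 3, p = 0.091204, fail to reject H0.


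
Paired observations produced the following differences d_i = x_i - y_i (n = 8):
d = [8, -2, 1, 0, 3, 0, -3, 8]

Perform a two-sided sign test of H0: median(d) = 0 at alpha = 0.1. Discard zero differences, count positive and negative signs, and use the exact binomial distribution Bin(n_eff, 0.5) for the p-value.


Step 1: Discard zero differences. Original n = 8; n_eff = number of nonzero differences = 6.
Nonzero differences (with sign): +8, -2, +1, +3, -3, +8
Step 2: Count signs: positive = 4, negative = 2.
Step 3: Under H0: P(positive) = 0.5, so the number of positives S ~ Bin(6, 0.5).
Step 4: Two-sided exact p-value = sum of Bin(6,0.5) probabilities at or below the observed probability = 0.687500.
Step 5: alpha = 0.1. fail to reject H0.

n_eff = 6, pos = 4, neg = 2, p = 0.687500, fail to reject H0.


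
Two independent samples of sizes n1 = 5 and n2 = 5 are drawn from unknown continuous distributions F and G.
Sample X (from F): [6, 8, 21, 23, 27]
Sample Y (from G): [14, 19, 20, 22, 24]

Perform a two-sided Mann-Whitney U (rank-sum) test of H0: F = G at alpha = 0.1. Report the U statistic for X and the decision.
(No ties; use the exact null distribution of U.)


Step 1: Combine and sort all 10 observations; assign midranks.
sorted (value, group): (6,X), (8,X), (14,Y), (19,Y), (20,Y), (21,X), (22,Y), (23,X), (24,Y), (27,X)
ranks: 6->1, 8->2, 14->3, 19->4, 20->5, 21->6, 22->7, 23->8, 24->9, 27->10
Step 2: Rank sum for X: R1 = 1 + 2 + 6 + 8 + 10 = 27.
Step 3: U_X = R1 - n1(n1+1)/2 = 27 - 5*6/2 = 27 - 15 = 12.
       U_Y = n1*n2 - U_X = 25 - 12 = 13.
Step 4: No ties, so the exact null distribution of U (based on enumerating the C(10,5) = 252 equally likely rank assignments) gives the two-sided p-value.
Step 5: p-value = 1.000000; compare to alpha = 0.1. fail to reject H0.

U_X = 12, p = 1.000000, fail to reject H0 at alpha = 0.1.


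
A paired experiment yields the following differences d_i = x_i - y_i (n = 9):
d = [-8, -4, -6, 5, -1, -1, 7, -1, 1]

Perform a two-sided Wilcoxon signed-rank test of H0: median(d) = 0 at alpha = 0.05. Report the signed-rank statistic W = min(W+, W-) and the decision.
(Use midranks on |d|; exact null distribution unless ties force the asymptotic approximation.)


Step 1: Drop any zero differences (none here) and take |d_i|.
|d| = [8, 4, 6, 5, 1, 1, 7, 1, 1]
Step 2: Midrank |d_i| (ties get averaged ranks).
ranks: |8|->9, |4|->5, |6|->7, |5|->6, |1|->2.5, |1|->2.5, |7|->8, |1|->2.5, |1|->2.5
Step 3: Attach original signs; sum ranks with positive sign and with negative sign.
W+ = 6 + 8 + 2.5 = 16.5
W- = 9 + 5 + 7 + 2.5 + 2.5 + 2.5 = 28.5
(Check: W+ + W- = 45 should equal n(n+1)/2 = 45.)
Step 4: Test statistic W = min(W+, W-) = 16.5.
Step 5: Ties in |d|, so use the tie-corrected normal approximation.
        E[W] = n(n+1)/4 = 9*10/4 = 22.5.
        Tie groups: |d|=1 (t=4); sum(t^3 - t) = 60.
        Var[W] = n(n+1)(2n+1)/24 - sum(t^3-t)/48 = 1710/24 - 60/48 = 70.
        z = (W - E[W]) / sqrt(Var[W]) = (16.5 - 22.5) / 8.3666 = -0.7171.
        Two-sided p = 2*Phi(z) = 0.473289.
Step 6: alpha = 0.05. fail to reject H0.

W+ = 16.5, W- = 28.5, W = min = 16.5, p = 0.473289, fail to reject H0.


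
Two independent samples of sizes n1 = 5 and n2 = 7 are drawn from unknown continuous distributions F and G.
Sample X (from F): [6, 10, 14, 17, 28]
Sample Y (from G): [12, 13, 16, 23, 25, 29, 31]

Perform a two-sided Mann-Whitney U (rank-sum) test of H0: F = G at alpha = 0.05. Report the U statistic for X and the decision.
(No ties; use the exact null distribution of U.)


Step 1: Combine and sort all 12 observations; assign midranks.
sorted (value, group): (6,X), (10,X), (12,Y), (13,Y), (14,X), (16,Y), (17,X), (23,Y), (25,Y), (28,X), (29,Y), (31,Y)
ranks: 6->1, 10->2, 12->3, 13->4, 14->5, 16->6, 17->7, 23->8, 25->9, 28->10, 29->11, 31->12
Step 2: Rank sum for X: R1 = 1 + 2 + 5 + 7 + 10 = 25.
Step 3: U_X = R1 - n1(n1+1)/2 = 25 - 5*6/2 = 25 - 15 = 10.
       U_Y = n1*n2 - U_X = 35 - 10 = 25.
Step 4: No ties, so the exact null distribution of U (based on enumerating the C(12,5) = 792 equally likely rank assignments) gives the two-sided p-value.
Step 5: p-value = 0.267677; compare to alpha = 0.05. fail to reject H0.

U_X = 10, p = 0.267677, fail to reject H0 at alpha = 0.05.


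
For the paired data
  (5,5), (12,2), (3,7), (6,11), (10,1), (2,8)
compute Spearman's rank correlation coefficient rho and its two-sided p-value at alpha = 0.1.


Step 1: Rank x and y separately (midranks; no ties here).
rank(x): 5->3, 12->6, 3->2, 6->4, 10->5, 2->1
rank(y): 5->3, 2->2, 7->4, 11->6, 1->1, 8->5
Step 2: d_i = R_x(i) - R_y(i); compute d_i^2.
  (3-3)^2=0, (6-2)^2=16, (2-4)^2=4, (4-6)^2=4, (5-1)^2=16, (1-5)^2=16
sum(d^2) = 56.
Step 3: rho = 1 - 6*56 / (6*(6^2 - 1)) = 1 - 336/210 = -0.600000.
Step 4: Under H0, t = rho * sqrt((n-2)/(1-rho^2)) = -1.5000 ~ t(4).
Step 5: Two-sided p-value from the t-distribution with 4 df = 0.208000.
Step 6: alpha = 0.1. fail to reject H0.

rho = -0.6000, p = 0.208000, fail to reject H0 at alpha = 0.1.


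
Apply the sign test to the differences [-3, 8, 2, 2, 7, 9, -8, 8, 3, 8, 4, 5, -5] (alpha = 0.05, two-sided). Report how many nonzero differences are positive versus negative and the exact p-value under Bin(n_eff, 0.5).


Step 1: Discard zero differences. Original n = 13; n_eff = number of nonzero differences = 13.
Nonzero differences (with sign): -3, +8, +2, +2, +7, +9, -8, +8, +3, +8, +4, +5, -5
Step 2: Count signs: positive = 10, negative = 3.
Step 3: Under H0: P(positive) = 0.5, so the number of positives S ~ Bin(13, 0.5).
Step 4: Two-sided exact p-value = sum of Bin(13,0.5) probabilities at or below the observed probability = 0.092285.
Step 5: alpha = 0.05. fail to reject H0.

n_eff = 13, pos = 10, neg = 3, p = 0.092285, fail to reject H0.


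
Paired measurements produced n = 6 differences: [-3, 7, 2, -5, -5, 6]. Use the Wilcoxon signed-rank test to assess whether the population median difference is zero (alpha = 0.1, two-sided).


Step 1: Drop any zero differences (none here) and take |d_i|.
|d| = [3, 7, 2, 5, 5, 6]
Step 2: Midrank |d_i| (ties get averaged ranks).
ranks: |3|->2, |7|->6, |2|->1, |5|->3.5, |5|->3.5, |6|->5
Step 3: Attach original signs; sum ranks with positive sign and with negative sign.
W+ = 6 + 1 + 5 = 12
W- = 2 + 3.5 + 3.5 = 9
(Check: W+ + W- = 21 should equal n(n+1)/2 = 21.)
Step 4: Test statistic W = min(W+, W-) = 9.
Step 5: Ties in |d|, so use the tie-corrected normal approximation.
        E[W] = n(n+1)/4 = 6*7/4 = 10.5.
        Tie groups: |d|=5 (t=2); sum(t^3 - t) = 6.
        Var[W] = n(n+1)(2n+1)/24 - sum(t^3-t)/48 = 546/24 - 6/48 = 22.625.
        z = (W - E[W]) / sqrt(Var[W]) = (9 - 10.5) / 4.7566 = -0.3154.
        Two-sided p = 2*Phi(z) = 0.752494.
Step 6: alpha = 0.1. fail to reject H0.

W+ = 12, W- = 9, W = min = 9, p = 0.752494, fail to reject H0.


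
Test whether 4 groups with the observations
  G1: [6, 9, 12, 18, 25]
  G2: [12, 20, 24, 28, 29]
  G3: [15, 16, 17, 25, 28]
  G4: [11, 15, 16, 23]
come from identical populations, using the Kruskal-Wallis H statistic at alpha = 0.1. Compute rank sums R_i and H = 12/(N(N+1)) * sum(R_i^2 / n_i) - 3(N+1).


Step 1: Combine all N = 19 observations and assign midranks.
sorted (value, group, rank): (6,G1,1), (9,G1,2), (11,G4,3), (12,G1,4.5), (12,G2,4.5), (15,G3,6.5), (15,G4,6.5), (16,G3,8.5), (16,G4,8.5), (17,G3,10), (18,G1,11), (20,G2,12), (23,G4,13), (24,G2,14), (25,G1,15.5), (25,G3,15.5), (28,G2,17.5), (28,G3,17.5), (29,G2,19)
Step 2: Sum ranks within each group.
R_1 = 34 (n_1 = 5)
R_2 = 67 (n_2 = 5)
R_3 = 58 (n_3 = 5)
R_4 = 31 (n_4 = 4)
Step 3: H = 12/(N(N+1)) * sum(R_i^2/n_i) - 3(N+1)
     = 12/(19*20) * (34^2/5 + 67^2/5 + 58^2/5 + 31^2/4) - 3*20
     = 0.031579 * 2042.05 - 60
     = 4.485789.
Step 4: Ties present; correction factor C = 1 - 30/(19^3 - 19) = 0.995614. Corrected H = 4.485789 / 0.995614 = 4.505551.
Step 5: Under H0, H ~ chi^2(3); p-value = 0.211796.
Step 6: alpha = 0.1. fail to reject H0.

H = 4.5056, df = 3, p = 0.211796, fail to reject H0.
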